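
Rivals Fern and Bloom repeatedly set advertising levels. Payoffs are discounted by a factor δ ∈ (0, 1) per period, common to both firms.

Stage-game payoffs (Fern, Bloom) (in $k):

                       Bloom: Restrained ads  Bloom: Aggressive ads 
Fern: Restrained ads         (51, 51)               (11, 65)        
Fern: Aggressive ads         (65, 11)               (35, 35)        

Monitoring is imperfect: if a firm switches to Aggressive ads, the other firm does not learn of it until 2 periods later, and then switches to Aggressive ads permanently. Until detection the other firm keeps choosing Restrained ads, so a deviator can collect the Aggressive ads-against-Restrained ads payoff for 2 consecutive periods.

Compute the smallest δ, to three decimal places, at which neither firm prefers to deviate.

Deviating for the 2 undetected periods gains 65−51 = 14 per period over cooperation, then loses 51−35 = 16 per period forever once punishment starts.
Gain: 14(1 + δ + … + δ^1); loss: 16·δ^2/(1−δ).
No profitable deviation ⇔ 14(1−δ^2) ≤ 16·δ^2, i.e. δ^2 ≥ 14/(14+16) = 7/15.
Hence δ ≥ (7/15)^(1/2) ≈ 0.683.

0.683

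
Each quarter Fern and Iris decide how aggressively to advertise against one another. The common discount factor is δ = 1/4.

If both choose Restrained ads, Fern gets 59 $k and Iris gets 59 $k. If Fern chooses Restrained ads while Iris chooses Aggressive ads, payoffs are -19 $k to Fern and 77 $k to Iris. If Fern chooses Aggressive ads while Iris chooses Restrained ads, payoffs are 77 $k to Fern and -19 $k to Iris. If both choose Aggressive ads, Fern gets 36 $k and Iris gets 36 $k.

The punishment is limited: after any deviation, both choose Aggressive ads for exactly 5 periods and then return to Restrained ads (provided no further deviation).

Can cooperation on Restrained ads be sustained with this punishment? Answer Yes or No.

No

IC: δ+…+δ^5 ≥ (77−59)/(59−36) = 18/23.
At δ = 1/4: partial sum = 0.3330 < 0.7826. Cooperation not sustainable.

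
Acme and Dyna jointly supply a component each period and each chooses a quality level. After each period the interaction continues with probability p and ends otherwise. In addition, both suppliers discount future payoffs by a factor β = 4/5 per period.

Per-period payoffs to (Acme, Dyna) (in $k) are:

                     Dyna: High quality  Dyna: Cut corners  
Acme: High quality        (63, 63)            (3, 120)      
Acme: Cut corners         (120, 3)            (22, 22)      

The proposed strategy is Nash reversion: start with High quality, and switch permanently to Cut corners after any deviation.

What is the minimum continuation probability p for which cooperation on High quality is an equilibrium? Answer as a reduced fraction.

285/392

Expected continuation weight on next period's payoff is β·p = 4/5·p, which plays the role of the discount factor.
Cooperation requires 4/5·p ≥ (120−63)/(120−22) = 57/98, hence p ≥ 285/392.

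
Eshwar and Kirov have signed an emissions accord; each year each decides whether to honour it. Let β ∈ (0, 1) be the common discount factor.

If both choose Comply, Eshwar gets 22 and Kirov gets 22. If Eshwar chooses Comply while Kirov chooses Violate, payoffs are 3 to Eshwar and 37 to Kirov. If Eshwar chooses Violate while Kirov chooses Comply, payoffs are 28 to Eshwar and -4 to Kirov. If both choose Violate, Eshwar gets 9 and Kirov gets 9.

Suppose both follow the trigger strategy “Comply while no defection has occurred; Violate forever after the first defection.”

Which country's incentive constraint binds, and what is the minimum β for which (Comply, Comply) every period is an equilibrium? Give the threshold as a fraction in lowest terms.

Eshwar: cooperation gives 22 each period; deviation gives 28 once then 9 forever.
  22/(1−β) ≥ 28 + 9β/(1−β) ⇒ β ≥ 6/19.
Kirov: cooperation gives 22 each period; deviation gives 37 once then 9 forever.
  β ≥ 15/28.
Both must hold, so the binding constraint is Kirov's: β ≥ 15/28.

Kirov; β ≥ 15/28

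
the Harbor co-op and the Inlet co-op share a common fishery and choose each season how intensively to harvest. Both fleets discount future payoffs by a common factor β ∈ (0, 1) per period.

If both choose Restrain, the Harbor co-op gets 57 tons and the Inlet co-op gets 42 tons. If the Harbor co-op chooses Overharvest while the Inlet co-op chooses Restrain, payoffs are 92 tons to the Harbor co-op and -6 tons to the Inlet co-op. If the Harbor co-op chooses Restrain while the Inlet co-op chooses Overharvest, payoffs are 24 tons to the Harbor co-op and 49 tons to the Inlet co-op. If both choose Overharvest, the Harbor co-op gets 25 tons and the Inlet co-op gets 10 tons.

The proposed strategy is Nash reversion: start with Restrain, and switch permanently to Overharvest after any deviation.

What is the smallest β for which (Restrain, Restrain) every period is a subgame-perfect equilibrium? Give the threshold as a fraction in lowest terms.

35/67

the Harbor co-op's threshold: (92−57)/(92−25) = 35/67.
the Inlet co-op's threshold: (49−42)/(49−10) = 7/39.
35/67 > 7/39, so the Harbor co-op binds and β* = 35/67.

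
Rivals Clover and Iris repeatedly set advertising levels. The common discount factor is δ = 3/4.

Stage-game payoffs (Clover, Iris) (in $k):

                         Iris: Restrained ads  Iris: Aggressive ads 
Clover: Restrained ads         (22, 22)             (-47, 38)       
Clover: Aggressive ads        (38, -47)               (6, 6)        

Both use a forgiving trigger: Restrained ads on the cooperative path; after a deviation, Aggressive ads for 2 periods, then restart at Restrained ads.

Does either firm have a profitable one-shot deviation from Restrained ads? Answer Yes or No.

No

IC: δ+…+δ^2 ≥ (38−22)/(22−6) = 1.
At δ = 3/4: partial sum = 1.3125 ≥ 1.0000. Cooperation sustainable.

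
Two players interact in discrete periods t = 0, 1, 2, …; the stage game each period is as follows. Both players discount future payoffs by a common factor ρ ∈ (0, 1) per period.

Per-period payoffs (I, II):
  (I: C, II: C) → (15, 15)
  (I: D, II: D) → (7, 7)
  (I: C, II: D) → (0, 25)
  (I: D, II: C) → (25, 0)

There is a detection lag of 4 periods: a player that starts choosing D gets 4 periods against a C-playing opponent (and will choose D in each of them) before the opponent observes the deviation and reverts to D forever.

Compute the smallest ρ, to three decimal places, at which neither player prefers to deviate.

0.863

Deviating for the 4 undetected periods gains 25−15 = 10 per period over cooperation, then loses 15−7 = 8 per period forever once punishment starts.
Gain: 10(1 + ρ + … + ρ^3); loss: 8·ρ^4/(1−ρ).
No profitable deviation ⇔ 10(1−ρ^4) ≤ 8·ρ^4, i.e. ρ^4 ≥ 10/(10+8) = 5/9.
Hence ρ ≥ (5/9)^(1/4) ≈ 0.863.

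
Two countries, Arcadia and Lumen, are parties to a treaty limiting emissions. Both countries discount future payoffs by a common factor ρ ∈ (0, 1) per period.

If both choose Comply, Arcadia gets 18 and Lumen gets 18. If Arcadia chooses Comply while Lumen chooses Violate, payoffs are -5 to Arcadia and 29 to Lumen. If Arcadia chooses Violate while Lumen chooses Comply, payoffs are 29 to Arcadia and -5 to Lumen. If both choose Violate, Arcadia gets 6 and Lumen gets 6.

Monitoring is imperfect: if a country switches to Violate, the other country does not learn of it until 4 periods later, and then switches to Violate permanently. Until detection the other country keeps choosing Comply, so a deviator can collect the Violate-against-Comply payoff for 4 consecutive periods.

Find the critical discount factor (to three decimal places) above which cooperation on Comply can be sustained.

Deviating for the 4 undetected periods gains 29−18 = 11 per period over cooperation, then loses 18−6 = 12 per period forever once punishment starts.
Gain: 11(1 + ρ + … + ρ^3); loss: 12·ρ^4/(1−ρ).
No profitable deviation ⇔ 11(1−ρ^4) ≤ 12·ρ^4, i.e. ρ^4 ≥ 11/(11+12) = 11/23.
Hence ρ ≥ (11/23)^(1/4) ≈ 0.832.

0.832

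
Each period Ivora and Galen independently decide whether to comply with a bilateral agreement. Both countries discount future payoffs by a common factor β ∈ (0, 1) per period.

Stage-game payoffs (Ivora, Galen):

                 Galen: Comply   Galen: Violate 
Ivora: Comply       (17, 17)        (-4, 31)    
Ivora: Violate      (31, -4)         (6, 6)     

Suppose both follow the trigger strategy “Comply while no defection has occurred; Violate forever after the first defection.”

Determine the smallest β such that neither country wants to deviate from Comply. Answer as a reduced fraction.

14/25

One-period gain from deviating is 31 − 17 = 14. The loss is 17 − 6 = 11 in every subsequent period, with present value 11·β/(1−β).
Deviation is unprofitable when 11·β/(1−β) ≥ 14, i.e. β/(1−β) ≥ 14/11.
Equivalently β ≥ 14/(14+11) = 14/25.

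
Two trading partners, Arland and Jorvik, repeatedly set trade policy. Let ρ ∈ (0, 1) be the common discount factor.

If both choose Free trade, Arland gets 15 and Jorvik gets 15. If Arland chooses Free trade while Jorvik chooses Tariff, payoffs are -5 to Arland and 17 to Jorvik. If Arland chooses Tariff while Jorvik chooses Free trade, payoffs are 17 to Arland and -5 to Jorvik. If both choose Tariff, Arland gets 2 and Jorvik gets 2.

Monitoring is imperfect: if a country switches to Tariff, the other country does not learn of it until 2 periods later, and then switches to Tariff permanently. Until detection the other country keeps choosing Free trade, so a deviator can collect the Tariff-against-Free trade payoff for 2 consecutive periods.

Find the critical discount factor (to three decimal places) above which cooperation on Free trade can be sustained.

A deviator earns 17 for 2 periods, then 2 forever; cooperating earns 15 forever. Multiplying the IC by (1−ρ):
15 ≥ 17(1−ρ^2) + 2ρ^2, so 15·ρ^2 ≥ 2 and ρ^2 ≥ 2/15.
ρ ≥ (2/15)^(1/2) ≈ 0.365.

0.365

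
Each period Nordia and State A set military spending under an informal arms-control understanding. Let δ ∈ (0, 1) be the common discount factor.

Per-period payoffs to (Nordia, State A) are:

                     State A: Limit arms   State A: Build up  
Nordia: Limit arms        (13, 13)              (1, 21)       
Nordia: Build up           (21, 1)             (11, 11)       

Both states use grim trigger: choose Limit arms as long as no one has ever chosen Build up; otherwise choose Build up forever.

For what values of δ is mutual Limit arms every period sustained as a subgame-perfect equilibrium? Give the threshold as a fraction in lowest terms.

4/5

One-period gain from deviating is 21 − 13 = 8. The loss is 13 − 11 = 2 in every subsequent period, with present value 2·δ/(1−δ).
Deviation is unprofitable when 2·δ/(1−δ) ≥ 8, i.e. δ/(1−δ) ≥ 4.
Equivalently δ ≥ 8/(8+2) = 4/5.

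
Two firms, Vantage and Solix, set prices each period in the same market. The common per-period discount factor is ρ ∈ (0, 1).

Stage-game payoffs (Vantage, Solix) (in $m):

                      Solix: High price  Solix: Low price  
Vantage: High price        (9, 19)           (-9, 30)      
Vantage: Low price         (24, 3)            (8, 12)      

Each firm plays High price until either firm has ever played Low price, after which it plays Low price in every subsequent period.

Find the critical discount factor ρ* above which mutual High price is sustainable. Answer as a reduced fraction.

Vantage's threshold: (24−9)/(24−8) = 15/16.
Solix's threshold: (30−19)/(30−12) = 11/18.
15/16 > 11/18, so Vantage binds and ρ* = 15/16.

15/16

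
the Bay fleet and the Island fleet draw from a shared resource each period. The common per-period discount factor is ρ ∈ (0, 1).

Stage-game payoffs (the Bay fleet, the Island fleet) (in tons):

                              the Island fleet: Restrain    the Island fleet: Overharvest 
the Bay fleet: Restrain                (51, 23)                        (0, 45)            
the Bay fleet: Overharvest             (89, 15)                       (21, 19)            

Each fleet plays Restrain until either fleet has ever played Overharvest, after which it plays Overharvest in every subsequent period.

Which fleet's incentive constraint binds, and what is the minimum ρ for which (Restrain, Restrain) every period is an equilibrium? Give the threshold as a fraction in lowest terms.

the Island fleet; ρ ≥ 11/13

the Bay fleet: cooperation gives 51 each period; deviation gives 89 once then 21 forever.
  51/(1−ρ) ≥ 89 + 21ρ/(1−ρ) ⇒ ρ ≥ 38/68 = 19/34.
the Island fleet: cooperation gives 23 each period; deviation gives 45 once then 19 forever.
  ρ ≥ 22/26 = 11/13.
Both must hold, so the binding constraint is the Island fleet's: ρ ≥ 11/13.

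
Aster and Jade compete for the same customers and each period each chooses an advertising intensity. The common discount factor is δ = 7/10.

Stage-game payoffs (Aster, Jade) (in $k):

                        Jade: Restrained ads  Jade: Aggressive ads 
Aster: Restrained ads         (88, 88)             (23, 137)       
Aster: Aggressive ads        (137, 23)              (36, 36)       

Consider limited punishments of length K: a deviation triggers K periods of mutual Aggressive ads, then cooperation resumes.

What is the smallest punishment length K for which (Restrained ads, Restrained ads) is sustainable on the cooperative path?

2

No profitable deviation requires (88−36)(δ+…+δ^K) ≥ 137−88, i.e. δ+…+δ^K ≥ 49/52 ≈ 0.9423.
With δ = 7/10, the partial sums are K=1: 0.7000, K=2: 1.1900.
K = 2 is the first length at which the sum reaches 0.9423.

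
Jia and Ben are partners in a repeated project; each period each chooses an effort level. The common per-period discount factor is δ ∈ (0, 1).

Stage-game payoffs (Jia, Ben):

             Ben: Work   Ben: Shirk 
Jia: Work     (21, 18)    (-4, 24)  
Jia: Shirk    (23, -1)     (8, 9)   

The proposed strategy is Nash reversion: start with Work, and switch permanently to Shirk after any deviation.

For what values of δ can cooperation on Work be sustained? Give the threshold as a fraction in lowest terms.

Jia: cooperation gives 21 each period; deviation gives 23 once then 8 forever.
  21/(1−δ) ≥ 23 + 8δ/(1−δ) ⇒ δ ≥ 2/15.
Ben: cooperation gives 18 each period; deviation gives 24 once then 9 forever.
  δ ≥ 6/15 = 2/5.
Both must hold, so the binding constraint is Ben's: δ ≥ 2/5.

2/5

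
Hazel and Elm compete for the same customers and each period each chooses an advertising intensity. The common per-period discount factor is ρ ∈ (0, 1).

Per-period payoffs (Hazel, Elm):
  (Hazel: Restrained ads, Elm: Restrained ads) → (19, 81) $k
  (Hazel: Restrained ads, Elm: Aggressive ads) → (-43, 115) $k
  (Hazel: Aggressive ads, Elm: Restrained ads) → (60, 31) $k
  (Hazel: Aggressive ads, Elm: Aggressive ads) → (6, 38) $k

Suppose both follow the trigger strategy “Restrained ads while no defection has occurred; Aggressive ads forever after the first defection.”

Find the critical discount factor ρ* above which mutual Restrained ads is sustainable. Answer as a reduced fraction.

41/54

Hazel: cooperation gives 19 each period; deviation gives 60 once then 6 forever.
  19/(1−ρ) ≥ 60 + 6ρ/(1−ρ) ⇒ ρ ≥ 41/54.
Elm: cooperation gives 81 each period; deviation gives 115 once then 38 forever.
  ρ ≥ 34/77.
Both must hold, so the binding constraint is Hazel's: ρ ≥ 41/54.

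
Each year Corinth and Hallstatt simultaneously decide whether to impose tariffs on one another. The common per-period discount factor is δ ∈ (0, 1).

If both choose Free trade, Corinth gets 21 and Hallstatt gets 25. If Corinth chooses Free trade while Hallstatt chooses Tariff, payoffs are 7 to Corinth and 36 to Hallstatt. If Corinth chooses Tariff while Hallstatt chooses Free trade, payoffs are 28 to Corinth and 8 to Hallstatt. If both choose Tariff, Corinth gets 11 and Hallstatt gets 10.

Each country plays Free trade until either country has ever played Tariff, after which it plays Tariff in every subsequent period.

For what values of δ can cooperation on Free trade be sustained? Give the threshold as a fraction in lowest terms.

Corinth: cooperation gives 21 each period; deviation gives 28 once then 11 forever.
  21/(1−δ) ≥ 28 + 11δ/(1−δ) ⇒ δ ≥ 7/17.
Hallstatt: cooperation gives 25 each period; deviation gives 36 once then 10 forever.
  δ ≥ 11/26.
Both must hold, so the binding constraint is Hallstatt's: δ ≥ 11/26.

11/26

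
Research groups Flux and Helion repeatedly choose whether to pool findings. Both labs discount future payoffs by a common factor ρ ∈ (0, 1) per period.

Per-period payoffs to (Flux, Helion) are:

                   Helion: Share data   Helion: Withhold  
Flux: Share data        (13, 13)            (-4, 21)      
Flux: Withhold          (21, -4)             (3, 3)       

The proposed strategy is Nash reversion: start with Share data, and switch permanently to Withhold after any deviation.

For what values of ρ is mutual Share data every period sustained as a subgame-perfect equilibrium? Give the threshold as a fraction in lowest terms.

4/9

One-period gain from deviating is 21 − 13 = 8. The loss is 13 − 3 = 10 in every subsequent period, with present value 10·ρ/(1−ρ).
Deviation is unprofitable when 10·ρ/(1−ρ) ≥ 8, i.e. ρ/(1−ρ) ≥ 4/5.
Equivalently ρ ≥ 8/(8+10) = 4/9.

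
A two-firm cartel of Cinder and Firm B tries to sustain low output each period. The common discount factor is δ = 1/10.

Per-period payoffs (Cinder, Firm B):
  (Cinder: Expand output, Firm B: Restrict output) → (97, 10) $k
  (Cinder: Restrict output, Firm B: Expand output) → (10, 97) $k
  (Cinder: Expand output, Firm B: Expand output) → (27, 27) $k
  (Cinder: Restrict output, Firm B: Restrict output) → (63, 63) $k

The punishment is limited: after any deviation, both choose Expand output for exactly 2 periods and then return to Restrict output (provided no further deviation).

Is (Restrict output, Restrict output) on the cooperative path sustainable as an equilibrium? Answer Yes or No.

IC: δ+…+δ^2 ≥ (97−63)/(63−27) = 17/18.
At δ = 1/10: partial sum = 0.1100 < 0.9444. Cooperation not sustainable.

No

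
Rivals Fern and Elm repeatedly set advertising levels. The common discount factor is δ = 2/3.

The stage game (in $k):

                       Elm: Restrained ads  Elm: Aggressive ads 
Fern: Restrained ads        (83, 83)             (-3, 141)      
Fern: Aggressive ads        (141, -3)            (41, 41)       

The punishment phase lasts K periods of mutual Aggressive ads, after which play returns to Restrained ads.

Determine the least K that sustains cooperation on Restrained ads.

IC: δ(1−δ^K)/(1−δ) ≥ (141−83)/(83−41) = 29/21.
With δ = 2/3: need 1 − δ^K ≥ 29/21·(1−2/3)/(2/3), i.e. δ^K ≤ 0.3095.
Since (2/3)^2 = 0.4444 and (2/3)^3 = 0.2963, the smallest such K is 3.

3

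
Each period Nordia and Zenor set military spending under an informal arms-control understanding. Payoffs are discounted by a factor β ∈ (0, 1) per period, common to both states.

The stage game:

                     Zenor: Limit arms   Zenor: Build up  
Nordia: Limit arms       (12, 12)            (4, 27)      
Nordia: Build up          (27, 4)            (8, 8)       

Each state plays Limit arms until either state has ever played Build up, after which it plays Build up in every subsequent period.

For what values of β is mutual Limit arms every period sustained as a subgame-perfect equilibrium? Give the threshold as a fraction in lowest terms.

15/19

Cooperation forever yields 12 each period: 12/(1−β).
Deviating yields 27 once, then 8 forever: 27 + 8β/(1−β).
No profitable deviation requires 12/(1−β) ≥ 27 + 8β/(1−β).
Multiplying by (1−β): 12 ≥ 27(1−β) + 8β = 27 − 19β.
So 19β ≥ 15, i.e. β ≥ 15/19.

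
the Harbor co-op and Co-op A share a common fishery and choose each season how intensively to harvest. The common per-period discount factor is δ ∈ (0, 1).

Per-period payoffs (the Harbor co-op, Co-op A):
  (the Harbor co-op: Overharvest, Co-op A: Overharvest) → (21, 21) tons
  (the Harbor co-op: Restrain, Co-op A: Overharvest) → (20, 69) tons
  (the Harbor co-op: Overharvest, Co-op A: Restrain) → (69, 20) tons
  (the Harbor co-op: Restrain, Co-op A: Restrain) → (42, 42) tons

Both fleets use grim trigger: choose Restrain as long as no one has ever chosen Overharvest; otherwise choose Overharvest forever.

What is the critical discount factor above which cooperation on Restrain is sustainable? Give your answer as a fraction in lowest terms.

9/16

Under grim trigger the critical discount factor is (T−C)/(T−P) with T = 69, C = 42, P = 21.
δ* = (69−42)/(69−21) = 27/48 = 9/16.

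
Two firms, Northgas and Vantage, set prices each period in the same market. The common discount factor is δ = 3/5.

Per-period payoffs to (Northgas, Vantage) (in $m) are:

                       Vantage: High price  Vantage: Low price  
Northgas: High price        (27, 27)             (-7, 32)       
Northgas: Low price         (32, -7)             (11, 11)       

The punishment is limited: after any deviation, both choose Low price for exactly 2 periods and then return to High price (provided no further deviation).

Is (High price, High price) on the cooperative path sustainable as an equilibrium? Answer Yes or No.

Comparing payoff streams over the 3 periods until play realigns: cooperate → 27(1+δ+…+δ^2); deviate → 32 + 11(δ+…+δ^2).
Cooperation is sustained iff (27−11)(δ+…+δ^2) ≥ 32−27.
δ+…+δ^2 = 3/5·(1−(3/5)^2)/(1−3/5) = 0.9600, and (32−27)/(27−11) = 0.3125.
0.9600 ≥ 0.3125, so cooperation is sustainable.

Yes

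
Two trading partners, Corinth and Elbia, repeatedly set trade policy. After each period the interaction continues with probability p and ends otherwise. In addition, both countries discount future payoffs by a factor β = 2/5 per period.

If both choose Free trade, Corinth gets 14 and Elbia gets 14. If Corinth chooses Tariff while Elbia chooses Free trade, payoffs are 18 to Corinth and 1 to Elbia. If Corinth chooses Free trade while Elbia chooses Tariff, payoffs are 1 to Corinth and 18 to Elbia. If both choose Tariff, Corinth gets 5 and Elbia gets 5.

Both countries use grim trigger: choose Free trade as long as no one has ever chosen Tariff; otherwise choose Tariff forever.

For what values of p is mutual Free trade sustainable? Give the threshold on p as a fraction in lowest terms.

10/13

Expected continuation weight on next period's payoff is β·p = 2/5·p, which plays the role of the discount factor.
Cooperation requires 2/5·p ≥ (18−14)/(18−5) = 4/13, hence p ≥ 10/13.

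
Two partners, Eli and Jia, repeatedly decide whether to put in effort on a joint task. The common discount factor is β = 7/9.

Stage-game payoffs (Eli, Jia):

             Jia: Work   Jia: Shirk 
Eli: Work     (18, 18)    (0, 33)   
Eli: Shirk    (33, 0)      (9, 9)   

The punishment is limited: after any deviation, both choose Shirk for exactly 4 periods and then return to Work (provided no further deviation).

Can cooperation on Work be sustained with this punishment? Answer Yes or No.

Yes

Comparing payoff streams over the 5 periods until play realigns: cooperate → 18(1+β+…+β^4); deviate → 33 + 9(β+…+β^4).
Cooperation is sustained iff (18−9)(β+…+β^4) ≥ 33−18.
β+…+β^4 = 7/9·(1−(7/9)^4)/(1−7/9) = 2.2192, and (33−18)/(18−9) = 1.6667.
2.2192 ≥ 1.6667, so cooperation is sustainable.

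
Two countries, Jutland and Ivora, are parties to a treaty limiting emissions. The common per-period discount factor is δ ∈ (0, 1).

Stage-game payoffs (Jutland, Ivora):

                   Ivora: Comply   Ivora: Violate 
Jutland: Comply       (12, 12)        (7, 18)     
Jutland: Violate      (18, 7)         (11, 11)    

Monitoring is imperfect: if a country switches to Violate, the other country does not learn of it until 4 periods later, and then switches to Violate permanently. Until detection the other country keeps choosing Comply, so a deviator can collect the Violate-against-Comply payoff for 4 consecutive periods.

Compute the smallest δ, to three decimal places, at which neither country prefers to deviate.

0.962

A deviator earns 18 for 4 periods, then 11 forever; cooperating earns 12 forever. Multiplying the IC by (1−δ):
12 ≥ 18(1−δ^4) + 11δ^4, so 7·δ^4 ≥ 6 and δ^4 ≥ 6/7.
δ ≥ (6/7)^(1/4) ≈ 0.962.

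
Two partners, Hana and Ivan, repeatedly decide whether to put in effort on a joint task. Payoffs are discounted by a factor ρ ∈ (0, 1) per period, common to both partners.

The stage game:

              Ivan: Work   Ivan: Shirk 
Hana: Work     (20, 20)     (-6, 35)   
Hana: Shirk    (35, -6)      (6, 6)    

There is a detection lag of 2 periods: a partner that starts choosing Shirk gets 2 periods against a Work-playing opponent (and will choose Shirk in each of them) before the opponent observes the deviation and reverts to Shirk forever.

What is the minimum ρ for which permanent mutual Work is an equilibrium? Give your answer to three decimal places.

The best deviation is to choose Shirk for all 2 undetected periods, earning 35 each, then 6 forever once detected.
Deviation value: 35(1−ρ^2)/(1−ρ) + 6ρ^2/(1−ρ); cooperation value: 20/(1−ρ).
IC: 20 ≥ 35(1−ρ^2) + 6ρ^2 = 35 − 29ρ^2.
So ρ^2 ≥ 15/29, giving ρ ≥ (15/29)^(1/2) ≈ 0.719.

0.719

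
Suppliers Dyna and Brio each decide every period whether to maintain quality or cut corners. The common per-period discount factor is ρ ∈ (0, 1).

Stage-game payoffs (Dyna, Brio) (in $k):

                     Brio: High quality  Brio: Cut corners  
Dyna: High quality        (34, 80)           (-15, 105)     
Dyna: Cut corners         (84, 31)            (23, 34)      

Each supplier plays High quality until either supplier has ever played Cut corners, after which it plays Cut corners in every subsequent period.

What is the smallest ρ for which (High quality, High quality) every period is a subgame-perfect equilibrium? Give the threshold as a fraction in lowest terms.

Dyna's threshold: (84−34)/(84−23) = 50/61.
Brio's threshold: (105−80)/(105−34) = 25/71.
50/61 > 25/71, so Dyna binds and ρ* = 50/61.

50/61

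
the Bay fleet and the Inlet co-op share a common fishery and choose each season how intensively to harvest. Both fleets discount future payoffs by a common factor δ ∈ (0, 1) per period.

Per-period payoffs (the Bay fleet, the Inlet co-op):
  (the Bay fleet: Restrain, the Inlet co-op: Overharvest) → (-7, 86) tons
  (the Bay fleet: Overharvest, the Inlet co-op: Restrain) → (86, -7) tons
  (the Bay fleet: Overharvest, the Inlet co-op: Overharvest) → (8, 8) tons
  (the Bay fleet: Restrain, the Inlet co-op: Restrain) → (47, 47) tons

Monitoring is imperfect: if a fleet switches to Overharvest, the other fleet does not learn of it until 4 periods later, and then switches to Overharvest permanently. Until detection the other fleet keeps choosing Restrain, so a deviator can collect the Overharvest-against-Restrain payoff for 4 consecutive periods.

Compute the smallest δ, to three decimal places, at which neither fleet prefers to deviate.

Deviating for the 4 undetected periods gains 86−47 = 39 per period over cooperation, then loses 47−8 = 39 per period forever once punishment starts.
Gain: 39(1 + δ + … + δ^3); loss: 39·δ^4/(1−δ).
No profitable deviation ⇔ 39(1−δ^4) ≤ 39·δ^4, i.e. δ^4 ≥ 39/(39+39) = 1/2.
Hence δ ≥ (1/2)^(1/4) ≈ 0.841.

0.841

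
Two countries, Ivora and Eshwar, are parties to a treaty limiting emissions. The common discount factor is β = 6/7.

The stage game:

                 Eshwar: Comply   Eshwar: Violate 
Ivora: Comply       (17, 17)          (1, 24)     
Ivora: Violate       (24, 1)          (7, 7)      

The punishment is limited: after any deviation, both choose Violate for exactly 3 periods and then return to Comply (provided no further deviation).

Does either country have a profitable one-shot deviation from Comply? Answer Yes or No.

Comparing payoff streams over the 4 periods until play realigns: cooperate → 17(1+β+…+β^3); deviate → 24 + 7(β+…+β^3).
Cooperation is sustained iff (17−7)(β+…+β^3) ≥ 24−17.
β+…+β^3 = 6/7·(1−(6/7)^3)/(1−6/7) = 2.2216, and (24−17)/(17−7) = 0.7000.
2.2216 ≥ 0.7000, so cooperation is sustainable.

No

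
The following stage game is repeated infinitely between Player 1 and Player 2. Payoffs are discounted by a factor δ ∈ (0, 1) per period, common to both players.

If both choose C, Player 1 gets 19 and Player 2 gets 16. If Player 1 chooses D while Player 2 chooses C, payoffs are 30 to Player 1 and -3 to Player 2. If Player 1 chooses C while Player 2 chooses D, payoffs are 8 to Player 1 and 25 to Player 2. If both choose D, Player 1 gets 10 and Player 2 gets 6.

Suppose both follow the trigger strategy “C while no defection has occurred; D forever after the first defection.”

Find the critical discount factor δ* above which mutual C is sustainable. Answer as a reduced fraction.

11/20

Player 1's threshold: (30−19)/(30−10) = 11/20.
Player 2's threshold: (25−16)/(25−6) = 9/19.
11/20 > 9/19, so Player 1 binds and δ* = 11/20.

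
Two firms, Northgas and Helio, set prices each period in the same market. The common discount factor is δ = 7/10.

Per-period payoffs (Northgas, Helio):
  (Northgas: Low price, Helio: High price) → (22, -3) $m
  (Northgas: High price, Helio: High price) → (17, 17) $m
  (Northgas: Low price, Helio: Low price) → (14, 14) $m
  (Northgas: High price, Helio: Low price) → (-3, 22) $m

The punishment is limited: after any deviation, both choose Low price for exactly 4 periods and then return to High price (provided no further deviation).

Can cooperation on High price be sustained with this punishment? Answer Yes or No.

Yes

IC: δ+…+δ^4 ≥ (22−17)/(17−14) = 5/3.
At δ = 7/10: partial sum = 1.7731 ≥ 1.6667. Cooperation sustainable.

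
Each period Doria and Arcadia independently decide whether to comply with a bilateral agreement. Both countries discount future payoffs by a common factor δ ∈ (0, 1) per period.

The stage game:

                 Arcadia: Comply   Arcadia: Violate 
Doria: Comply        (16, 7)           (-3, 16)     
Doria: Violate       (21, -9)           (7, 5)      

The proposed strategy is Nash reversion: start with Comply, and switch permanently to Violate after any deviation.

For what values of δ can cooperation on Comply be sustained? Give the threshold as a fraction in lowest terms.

9/11

Doria's threshold: (21−16)/(21−7) = 5/14.
Arcadia's threshold: (16−7)/(16−5) = 9/11.
5/14 < 9/11, so Arcadia binds and δ* = 9/11.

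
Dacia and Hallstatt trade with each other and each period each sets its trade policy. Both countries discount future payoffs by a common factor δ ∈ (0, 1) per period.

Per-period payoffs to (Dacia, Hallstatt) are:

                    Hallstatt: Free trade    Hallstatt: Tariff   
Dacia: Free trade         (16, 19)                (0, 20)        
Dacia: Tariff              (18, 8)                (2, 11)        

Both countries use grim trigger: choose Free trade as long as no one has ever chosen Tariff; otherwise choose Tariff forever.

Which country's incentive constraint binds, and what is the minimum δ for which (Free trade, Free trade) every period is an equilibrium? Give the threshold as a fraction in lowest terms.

Dacia; δ ≥ 1/8

Dacia: cooperation gives 16 each period; deviation gives 18 once then 2 forever.
  16/(1−δ) ≥ 18 + 2δ/(1−δ) ⇒ δ ≥ 2/16 = 1/8.
Hallstatt: cooperation gives 19 each period; deviation gives 20 once then 11 forever.
  δ ≥ 1/9.
Both must hold, so the binding constraint is Dacia's: δ ≥ 1/8.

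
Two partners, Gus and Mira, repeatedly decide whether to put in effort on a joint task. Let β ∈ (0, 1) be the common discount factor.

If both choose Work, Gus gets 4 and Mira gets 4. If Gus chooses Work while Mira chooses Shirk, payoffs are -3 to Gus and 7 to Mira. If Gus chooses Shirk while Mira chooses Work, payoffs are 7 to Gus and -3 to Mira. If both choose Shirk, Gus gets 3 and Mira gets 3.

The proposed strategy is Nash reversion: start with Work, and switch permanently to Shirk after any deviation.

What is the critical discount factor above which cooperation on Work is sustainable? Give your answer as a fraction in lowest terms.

Under grim trigger the critical discount factor is (T−C)/(T−P) with T = 7, C = 4, P = 3.
β* = (7−4)/(7−3) = 3/4.

3/4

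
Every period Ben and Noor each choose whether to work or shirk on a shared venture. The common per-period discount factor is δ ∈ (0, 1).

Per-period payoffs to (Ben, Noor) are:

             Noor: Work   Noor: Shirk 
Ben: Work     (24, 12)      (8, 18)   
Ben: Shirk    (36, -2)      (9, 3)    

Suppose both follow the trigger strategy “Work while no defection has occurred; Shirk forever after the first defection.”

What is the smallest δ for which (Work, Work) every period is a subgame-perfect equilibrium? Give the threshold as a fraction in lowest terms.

Ben: cooperation gives 24 each period; deviation gives 36 once then 9 forever.
  24/(1−δ) ≥ 36 + 9δ/(1−δ) ⇒ δ ≥ 12/27 = 4/9.
Noor: cooperation gives 12 each period; deviation gives 18 once then 3 forever.
  δ ≥ 6/15 = 2/5.
Both must hold, so the binding constraint is Ben's: δ ≥ 4/9.

4/9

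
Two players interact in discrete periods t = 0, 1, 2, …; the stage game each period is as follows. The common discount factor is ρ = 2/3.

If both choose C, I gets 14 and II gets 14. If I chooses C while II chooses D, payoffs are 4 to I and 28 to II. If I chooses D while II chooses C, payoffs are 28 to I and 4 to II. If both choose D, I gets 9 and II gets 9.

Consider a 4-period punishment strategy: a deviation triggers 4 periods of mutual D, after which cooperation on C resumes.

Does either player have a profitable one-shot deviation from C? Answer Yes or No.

A one-shot deviation gives 28 now, then 9 for 4 periods, then back to 14.
Gain from deviating: (28−14) today; loss: (14−9) in each of the next 4 periods.
No-deviation condition: (14−9)(ρ+…+ρ^4) ≥ 28−14, i.e. ρ+…+ρ^4 ≥ 14/5.
At ρ = 2/3: ρ+…+ρ^4 = 1.6049 < 2.8000.
So cooperation is not sustainable.

Yes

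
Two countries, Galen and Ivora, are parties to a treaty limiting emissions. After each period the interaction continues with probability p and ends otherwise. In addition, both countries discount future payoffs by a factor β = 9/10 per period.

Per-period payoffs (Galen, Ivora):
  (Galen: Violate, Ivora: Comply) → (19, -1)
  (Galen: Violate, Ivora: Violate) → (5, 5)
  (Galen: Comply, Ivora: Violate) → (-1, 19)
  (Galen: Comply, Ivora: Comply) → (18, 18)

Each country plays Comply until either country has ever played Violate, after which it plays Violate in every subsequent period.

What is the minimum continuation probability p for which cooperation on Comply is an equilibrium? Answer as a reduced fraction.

Expected continuation weight on next period's payoff is β·p = 9/10·p, which plays the role of the discount factor.
Cooperation requires 9/10·p ≥ (19−18)/(19−5) = 1/14, hence p ≥ 5/63.

5/63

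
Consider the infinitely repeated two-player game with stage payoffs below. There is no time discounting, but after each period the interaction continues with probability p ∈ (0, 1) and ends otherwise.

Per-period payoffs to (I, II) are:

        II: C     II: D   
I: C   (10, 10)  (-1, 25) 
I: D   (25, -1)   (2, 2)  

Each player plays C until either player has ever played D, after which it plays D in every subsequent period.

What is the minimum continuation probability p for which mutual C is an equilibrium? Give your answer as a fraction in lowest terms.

With no time discounting, the continuation probability p plays the role of the discount factor.
Grim-trigger IC: 10/(1−p) ≥ 25 + 2p/(1−p) ⇒ p ≥ (25−10)/(25−2) = 15/23.

15/23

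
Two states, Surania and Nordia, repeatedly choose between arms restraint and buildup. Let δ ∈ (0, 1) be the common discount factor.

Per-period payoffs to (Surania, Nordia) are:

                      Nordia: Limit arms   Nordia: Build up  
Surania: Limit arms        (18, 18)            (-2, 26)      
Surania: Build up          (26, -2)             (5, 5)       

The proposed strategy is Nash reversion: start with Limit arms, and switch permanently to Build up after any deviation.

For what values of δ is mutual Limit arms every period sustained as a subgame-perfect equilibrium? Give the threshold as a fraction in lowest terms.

Under grim trigger the critical discount factor is (T−C)/(T−P) with T = 26, C = 18, P = 5.
δ* = (26−18)/(26−5) = 8/21.

8/21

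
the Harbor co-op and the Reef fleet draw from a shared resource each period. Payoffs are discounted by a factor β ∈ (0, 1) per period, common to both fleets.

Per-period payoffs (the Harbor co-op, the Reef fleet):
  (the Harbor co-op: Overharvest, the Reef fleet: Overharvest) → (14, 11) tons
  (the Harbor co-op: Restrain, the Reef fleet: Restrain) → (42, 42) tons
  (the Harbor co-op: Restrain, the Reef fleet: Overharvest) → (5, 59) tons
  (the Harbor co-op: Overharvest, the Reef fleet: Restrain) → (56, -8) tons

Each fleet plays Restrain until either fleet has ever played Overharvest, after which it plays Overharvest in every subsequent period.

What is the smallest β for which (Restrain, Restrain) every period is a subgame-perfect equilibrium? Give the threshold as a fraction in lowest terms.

17/48

For the Harbor co-op: deviation gain 56−42 = 14, per-period punishment loss 42−14 = 28. IC gives β ≥ 14/42 = 1/3.
For the Reef fleet: gain 17, loss 31 per period, so β ≥ 17/48.
The tighter constraint is the Reef fleet's, so cooperation needs β ≥ 17/48.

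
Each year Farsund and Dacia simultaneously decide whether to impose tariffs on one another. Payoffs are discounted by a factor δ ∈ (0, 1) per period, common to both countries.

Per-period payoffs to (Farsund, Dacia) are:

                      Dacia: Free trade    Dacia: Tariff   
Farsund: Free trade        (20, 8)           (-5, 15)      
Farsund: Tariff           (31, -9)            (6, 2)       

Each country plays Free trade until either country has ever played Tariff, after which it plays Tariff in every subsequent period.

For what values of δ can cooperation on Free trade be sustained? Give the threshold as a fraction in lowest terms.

7/13

For Farsund: deviation gain 31−20 = 11, per-period punishment loss 20−6 = 14. IC gives δ ≥ 11/25.
For Dacia: gain 7, loss 6 per period, so δ ≥ 7/13.
The tighter constraint is Dacia's, so cooperation needs δ ≥ 7/13.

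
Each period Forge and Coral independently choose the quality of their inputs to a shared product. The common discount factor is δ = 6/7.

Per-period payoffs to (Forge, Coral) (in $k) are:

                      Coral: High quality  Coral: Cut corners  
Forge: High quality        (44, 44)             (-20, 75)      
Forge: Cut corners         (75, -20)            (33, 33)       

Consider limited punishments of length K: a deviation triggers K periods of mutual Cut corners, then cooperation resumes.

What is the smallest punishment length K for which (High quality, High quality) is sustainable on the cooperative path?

No profitable deviation requires (44−33)(δ+…+δ^K) ≥ 75−44, i.e. δ+…+δ^K ≥ 31/11 ≈ 2.8182.
With δ = 6/7, the partial sums are K=1: 0.8571, K=2: 1.5918, K=3: 2.2216, K=4: 2.7613, K=5: 3.2240.
K = 5 is the first length at which the sum reaches 2.8182.

5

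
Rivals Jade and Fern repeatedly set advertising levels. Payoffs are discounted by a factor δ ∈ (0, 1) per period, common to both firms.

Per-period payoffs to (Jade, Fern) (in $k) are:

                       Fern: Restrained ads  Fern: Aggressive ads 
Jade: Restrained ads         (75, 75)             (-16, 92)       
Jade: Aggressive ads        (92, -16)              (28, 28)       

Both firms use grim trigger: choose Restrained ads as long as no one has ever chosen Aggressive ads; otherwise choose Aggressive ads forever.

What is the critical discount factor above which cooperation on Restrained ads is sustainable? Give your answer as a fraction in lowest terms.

17/64

Cooperation forever yields 75 each period: 75/(1−δ).
Deviating yields 92 once, then 28 forever: 92 + 28δ/(1−δ).
No profitable deviation requires 75/(1−δ) ≥ 92 + 28δ/(1−δ).
Multiplying by (1−δ): 75 ≥ 92(1−δ) + 28δ = 92 − 64δ.
So 64δ ≥ 17, i.e. δ ≥ 17/64.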